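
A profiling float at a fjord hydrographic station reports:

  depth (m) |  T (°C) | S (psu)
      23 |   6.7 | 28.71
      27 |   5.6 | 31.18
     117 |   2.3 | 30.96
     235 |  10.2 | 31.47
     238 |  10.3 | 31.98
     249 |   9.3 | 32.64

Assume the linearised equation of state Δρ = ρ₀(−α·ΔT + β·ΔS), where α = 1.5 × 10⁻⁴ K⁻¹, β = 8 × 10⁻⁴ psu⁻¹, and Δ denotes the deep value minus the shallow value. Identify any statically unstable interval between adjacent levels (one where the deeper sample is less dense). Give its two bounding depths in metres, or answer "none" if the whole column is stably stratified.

Evaluate Δρ/ρ₀ = −αΔT + βΔS across each adjacent pair:
  23–27 m: −αΔT+βΔS = −(1.5 × 10⁻⁴)(-1.1)+(8 × 10⁻⁴)(+2.47) = 2.1 × 10⁻³ → stable
  27–117 m: −αΔT+βΔS = −(1.5 × 10⁻⁴)(-3.3)+(8 × 10⁻⁴)(-0.22) = 3.2 × 10⁻⁴ → stable
  117–235 m: −αΔT+βΔS = −(1.5 × 10⁻⁴)(+7.9)+(8 × 10⁻⁴)(+0.51) = -7.8 × 10⁻⁴ → UNSTABLE
  235–238 m: −αΔT+βΔS = −(1.5 × 10⁻⁴)(+0.1)+(8 × 10⁻⁴)(+0.51) = 3.9 × 10⁻⁴ → stable
  238–249 m: −αΔT+βΔS = −(1.5 × 10⁻⁴)(-1.0)+(8 × 10⁻⁴)(+0.66) = 6.8 × 10⁻⁴ → stable
The 117–235 m interval has Δρ < 0: lighter water underlies denser water.

117–235 m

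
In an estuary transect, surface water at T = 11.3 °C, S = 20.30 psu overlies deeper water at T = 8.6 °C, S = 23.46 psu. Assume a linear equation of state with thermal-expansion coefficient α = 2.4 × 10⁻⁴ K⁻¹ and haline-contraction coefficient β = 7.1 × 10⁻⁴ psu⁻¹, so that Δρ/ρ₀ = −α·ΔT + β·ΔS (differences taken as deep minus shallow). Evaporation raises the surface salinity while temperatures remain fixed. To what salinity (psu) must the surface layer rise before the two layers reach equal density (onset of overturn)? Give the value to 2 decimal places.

24.37 psu

Neutral buoyancy requires −α(T_deep − T_surf) + β(S_deep − S_surf′) = 0.
S_surf′ = S_deep − (α/β)·ΔT = 23.46 − (2.4 × 10⁻⁴/7.1 × 10⁻⁴)·(-2.7) = 24.3727 psu.
Increase required: 24.3727 − 20.30 = 4.0727 psu.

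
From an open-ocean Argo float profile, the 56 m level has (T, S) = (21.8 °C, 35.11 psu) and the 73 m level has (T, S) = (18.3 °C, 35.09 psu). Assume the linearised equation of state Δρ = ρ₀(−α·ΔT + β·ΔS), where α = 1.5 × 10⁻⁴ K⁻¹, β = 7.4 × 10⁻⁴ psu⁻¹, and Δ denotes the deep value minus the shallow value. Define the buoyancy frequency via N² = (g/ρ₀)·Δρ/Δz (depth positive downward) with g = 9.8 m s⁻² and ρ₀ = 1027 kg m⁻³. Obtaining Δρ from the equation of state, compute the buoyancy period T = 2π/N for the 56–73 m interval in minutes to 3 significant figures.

ΔT = -3.5 K, ΔS = -0.02 psu (deep − shallow).
Δρ/ρ₀ = −αΔT + βΔS = 5.25 × 10⁻⁴ − 1.48 × 10⁻⁵ = 5.102 × 10⁻⁴, so Δρ ≈ 0.5240 kg m⁻³.
N² = (g/ρ₀)·Δρ/Δz = g·(Δρ/ρ₀)/Δz = 9.8 × 5.102 × 10⁻⁴ / 17 = 2.9412 × 10⁻⁴ s⁻².
N = √(2.9412 × 10⁻⁴) = 0.017150 rad s⁻¹ → T = 2π/N = 366.37 s = 6.1062 min ≈ 6.11 min.

6.11 min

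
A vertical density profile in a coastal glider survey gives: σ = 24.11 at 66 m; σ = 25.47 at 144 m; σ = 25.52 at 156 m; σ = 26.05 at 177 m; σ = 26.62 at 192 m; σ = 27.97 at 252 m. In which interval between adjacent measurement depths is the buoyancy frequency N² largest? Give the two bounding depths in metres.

177–192 m

Compute the density gradient over each adjacent pair:
  66–144 m: Δρ/Δz = 1.36/78 = 0.017 kg m⁻⁴
  144–156 m: Δρ/Δz = 0.05/12 = 4.2 × 10⁻³ kg m⁻⁴
  156–177 m: Δρ/Δz = 0.53/21 = 0.025 kg m⁻⁴
  177–192 m: Δρ/Δz = 0.57/15 = 0.038 kg m⁻⁴
  192–252 m: Δρ/Δz = 1.35/60 = 0.023 kg m⁻⁴
The largest gradient is in the 177–192 m interval — the pycnocline.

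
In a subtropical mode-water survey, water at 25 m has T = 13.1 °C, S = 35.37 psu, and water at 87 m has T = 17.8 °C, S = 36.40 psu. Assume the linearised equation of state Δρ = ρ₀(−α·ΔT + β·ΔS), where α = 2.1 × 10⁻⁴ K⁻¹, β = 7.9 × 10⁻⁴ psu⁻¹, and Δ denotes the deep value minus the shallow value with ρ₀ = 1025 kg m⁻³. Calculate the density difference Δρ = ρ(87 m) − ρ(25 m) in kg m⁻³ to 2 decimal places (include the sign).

-0.18 kg m⁻³

ΔT = +4.7 K, ΔS = +1.03 psu (deep − shallow).
Δρ/ρ₀ = −(2.1 × 10⁻⁴)(+4.7) + (7.9 × 10⁻⁴)(+1.03) = -1.733 × 10⁻⁴.
Δρ = 1025 × (-1.733 × 10⁻⁴) = -0.18 kg m⁻³.
Negative Δρ: lighter below, statically unstable.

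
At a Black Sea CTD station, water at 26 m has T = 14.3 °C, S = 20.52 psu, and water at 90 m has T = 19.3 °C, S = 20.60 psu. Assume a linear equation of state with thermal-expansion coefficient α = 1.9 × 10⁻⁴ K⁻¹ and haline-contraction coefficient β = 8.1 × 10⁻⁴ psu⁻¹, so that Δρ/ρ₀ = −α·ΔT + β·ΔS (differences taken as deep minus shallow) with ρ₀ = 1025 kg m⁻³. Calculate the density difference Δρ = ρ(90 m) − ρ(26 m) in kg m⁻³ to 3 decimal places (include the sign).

-0.907 kg m⁻³

ΔT = +5.0 K, ΔS = +0.08 psu (deep − shallow).
Δρ/ρ₀ = −(1.9 × 10⁻⁴)(+5.0) + (8.1 × 10⁻⁴)(+0.08) = -8.852 × 10⁻⁴.
Δρ = 1025 × (-8.852 × 10⁻⁴) = -0.907 kg m⁻³.
Negative Δρ: lighter below, statically unstable.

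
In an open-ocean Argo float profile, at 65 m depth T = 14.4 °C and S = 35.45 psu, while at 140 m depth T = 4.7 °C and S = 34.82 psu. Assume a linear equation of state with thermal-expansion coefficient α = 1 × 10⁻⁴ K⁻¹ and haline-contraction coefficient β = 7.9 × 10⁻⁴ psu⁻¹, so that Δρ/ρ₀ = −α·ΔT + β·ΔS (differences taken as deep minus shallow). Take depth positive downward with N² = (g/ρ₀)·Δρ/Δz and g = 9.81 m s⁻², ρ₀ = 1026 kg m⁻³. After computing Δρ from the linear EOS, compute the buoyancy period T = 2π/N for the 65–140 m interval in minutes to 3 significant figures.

ΔT = -9.7 K, ΔS = -0.63 psu (deep − shallow).
Δρ/ρ₀ = −αΔT + βΔS = 9.70 × 10⁻⁴ − 4.977 × 10⁻⁴ = 4.723 × 10⁻⁴, so Δρ ≈ 0.4846 kg m⁻³.
N² = (g/ρ₀)·Δρ/Δz = g·(Δρ/ρ₀)/Δz = 9.81 × 4.723 × 10⁻⁴ / 75 = 6.1777 × 10⁻⁵ s⁻².
N = √(6.1777 × 10⁻⁵) = 7.8598 × 10⁻³ rad s⁻¹ → T = 2π/N = 799.41 s = 13.323 min ≈ 13.3 min.

13.3 min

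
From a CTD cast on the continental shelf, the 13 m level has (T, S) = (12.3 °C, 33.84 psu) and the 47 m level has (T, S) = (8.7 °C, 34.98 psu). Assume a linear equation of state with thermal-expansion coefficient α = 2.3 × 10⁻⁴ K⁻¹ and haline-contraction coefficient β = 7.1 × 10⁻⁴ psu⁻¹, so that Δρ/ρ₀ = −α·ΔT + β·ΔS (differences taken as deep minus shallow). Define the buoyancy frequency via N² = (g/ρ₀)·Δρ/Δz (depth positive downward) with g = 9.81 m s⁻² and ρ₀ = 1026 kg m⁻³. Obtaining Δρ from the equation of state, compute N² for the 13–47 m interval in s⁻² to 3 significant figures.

ΔT = -3.6 K, ΔS = +1.14 psu (deep − shallow).
Δρ/ρ₀ = −αΔT + βΔS = 8.28 × 10⁻⁴ + 8.094 × 10⁻⁴ = 1.6374 × 10⁻³, so Δρ ≈ 1.680 kg m⁻³.
N² = (g/ρ₀)·Δρ/Δz = g·(Δρ/ρ₀)/Δz = 9.81 × 1.6374 × 10⁻³ / 34 = 4.7244 × 10⁻⁴ s⁻² ≈ 4.72 × 10⁻⁴ s⁻².

4.72 × 10⁻⁴ s⁻²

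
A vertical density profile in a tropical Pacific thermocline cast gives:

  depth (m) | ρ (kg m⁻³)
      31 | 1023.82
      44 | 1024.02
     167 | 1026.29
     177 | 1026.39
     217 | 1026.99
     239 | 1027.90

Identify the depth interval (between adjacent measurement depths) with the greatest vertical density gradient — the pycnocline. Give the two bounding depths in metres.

217–239 m

Compute the density gradient over each adjacent pair:
  31–44 m: Δρ/Δz = 0.20/13 = 0.015 kg m⁻⁴
  44–167 m: Δρ/Δz = 2.27/123 = 0.018 kg m⁻⁴
  167–177 m: Δρ/Δz = 0.10/10 = 0.010 kg m⁻⁴
  177–217 m: Δρ/Δz = 0.60/40 = 0.015 kg m⁻⁴
  217–239 m: Δρ/Δz = 0.91/22 = 0.041 kg m⁻⁴
The largest gradient is in the 217–239 m interval — the pycnocline.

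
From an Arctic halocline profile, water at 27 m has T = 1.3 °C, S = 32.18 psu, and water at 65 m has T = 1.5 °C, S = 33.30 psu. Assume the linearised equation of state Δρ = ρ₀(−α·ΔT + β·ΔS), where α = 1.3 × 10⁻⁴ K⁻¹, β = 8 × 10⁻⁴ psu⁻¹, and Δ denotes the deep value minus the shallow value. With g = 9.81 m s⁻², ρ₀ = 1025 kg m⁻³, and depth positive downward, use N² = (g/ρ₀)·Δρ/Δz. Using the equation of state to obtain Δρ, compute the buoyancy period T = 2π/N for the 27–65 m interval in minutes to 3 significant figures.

6.99 min

ΔT = +0.2 K, ΔS = +1.12 psu (deep − shallow).
Δρ/ρ₀ = −αΔT + βΔS = -2.60 × 10⁻⁵ + 8.96 × 10⁻⁴ = 8.70 × 10⁻⁴, so Δρ ≈ 0.8918 kg m⁻³.
N² = (g/ρ₀)·Δρ/Δz = g·(Δρ/ρ₀)/Δz = 9.81 × 8.70 × 10⁻⁴ / 38 = 2.2460 × 10⁻⁴ s⁻².
N = √(2.2460 × 10⁻⁴) = 0.014987 rad s⁻¹ → T = 2π/N = 419.24 s = 6.9873 min ≈ 6.99 min.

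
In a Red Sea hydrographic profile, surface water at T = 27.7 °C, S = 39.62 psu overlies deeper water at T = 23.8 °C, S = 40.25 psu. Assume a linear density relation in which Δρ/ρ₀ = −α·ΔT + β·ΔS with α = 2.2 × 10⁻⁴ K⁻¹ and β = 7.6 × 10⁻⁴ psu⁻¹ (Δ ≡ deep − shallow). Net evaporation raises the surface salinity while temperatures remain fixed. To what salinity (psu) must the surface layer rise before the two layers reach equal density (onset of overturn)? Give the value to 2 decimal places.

41.38 psu

Neutral buoyancy requires −α(T_deep − T_surf) + β(S_deep − S_surf′) = 0.
S_surf′ = S_deep − (α/β)·ΔT = 40.25 − (2.2 × 10⁻⁴/7.6 × 10⁻⁴)·(-3.9) = 41.3789 psu.
Increase required: 41.3789 − 39.62 = 1.7589 psu.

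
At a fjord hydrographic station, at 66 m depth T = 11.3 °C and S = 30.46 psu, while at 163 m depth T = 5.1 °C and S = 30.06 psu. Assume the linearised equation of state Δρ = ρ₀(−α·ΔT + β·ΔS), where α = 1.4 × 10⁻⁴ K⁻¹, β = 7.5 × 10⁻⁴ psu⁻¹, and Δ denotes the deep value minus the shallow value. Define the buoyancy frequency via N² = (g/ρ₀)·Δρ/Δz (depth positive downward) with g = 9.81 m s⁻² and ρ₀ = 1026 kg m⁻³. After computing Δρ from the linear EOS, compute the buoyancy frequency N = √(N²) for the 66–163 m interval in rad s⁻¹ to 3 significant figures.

7.58 × 10⁻³ rad s⁻¹

ΔT = -6.2 K, ΔS = -0.40 psu (deep − shallow).
Δρ/ρ₀ = −αΔT + βΔS = 8.68 × 10⁻⁴ − 3.00 × 10⁻⁴ = 5.68 × 10⁻⁴, so Δρ ≈ 0.5828 kg m⁻³.
N² = (g/ρ₀)·Δρ/Δz = g·(Δρ/ρ₀)/Δz = 9.81 × 5.68 × 10⁻⁴ / 97 = 5.7444 × 10⁻⁵ s⁻².
N = √(5.7444 × 10⁻⁵) = 7.5792 × 10⁻³ rad s⁻¹ ≈ 7.58 × 10⁻³ rad s⁻¹.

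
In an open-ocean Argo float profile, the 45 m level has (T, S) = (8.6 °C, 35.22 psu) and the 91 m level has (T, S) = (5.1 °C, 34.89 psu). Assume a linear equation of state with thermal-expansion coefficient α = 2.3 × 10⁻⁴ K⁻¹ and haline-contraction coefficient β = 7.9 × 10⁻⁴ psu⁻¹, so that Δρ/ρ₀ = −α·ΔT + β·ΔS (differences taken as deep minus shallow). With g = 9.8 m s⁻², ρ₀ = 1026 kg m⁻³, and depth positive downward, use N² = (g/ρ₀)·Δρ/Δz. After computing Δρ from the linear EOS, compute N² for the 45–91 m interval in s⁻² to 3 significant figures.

ΔT = -3.5 K, ΔS = -0.33 psu (deep − shallow).
Δρ/ρ₀ = −αΔT + βΔS = 8.05 × 10⁻⁴ − 2.607 × 10⁻⁴ = 5.443 × 10⁻⁴, so Δρ ≈ 0.5585 kg m⁻³.
N² = (g/ρ₀)·Δρ/Δz = g·(Δρ/ρ₀)/Δz = 9.8 × 5.443 × 10⁻⁴ / 46 = 1.1596 × 10⁻⁴ s⁻² ≈ 1.16 × 10⁻⁴ s⁻².

1.16 × 10⁻⁴ s⁻²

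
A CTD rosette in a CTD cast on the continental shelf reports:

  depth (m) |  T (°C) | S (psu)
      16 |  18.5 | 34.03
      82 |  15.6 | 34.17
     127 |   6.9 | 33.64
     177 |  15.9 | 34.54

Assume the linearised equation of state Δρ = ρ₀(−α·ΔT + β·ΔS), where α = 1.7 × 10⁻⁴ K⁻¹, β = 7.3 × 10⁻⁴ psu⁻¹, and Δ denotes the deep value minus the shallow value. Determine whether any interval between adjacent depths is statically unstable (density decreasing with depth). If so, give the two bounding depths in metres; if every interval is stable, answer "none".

Evaluate Δρ/ρ₀ = −αΔT + βΔS across each adjacent pair:
  16–82 m: −αΔT+βΔS = −(1.7 × 10⁻⁴)(-2.9)+(7.3 × 10⁻⁴)(+0.14) = 6.0 × 10⁻⁴ → stable
  82–127 m: −αΔT+βΔS = −(1.7 × 10⁻⁴)(-8.7)+(7.3 × 10⁻⁴)(-0.53) = 1.1 × 10⁻³ → stable
  127–177 m: −αΔT+βΔS = −(1.7 × 10⁻⁴)(+9.0)+(7.3 × 10⁻⁴)(+0.90) = -8.7 × 10⁻⁴ → UNSTABLE
The 127–177 m interval has Δρ < 0: lighter water underlies denser water.

127–177 m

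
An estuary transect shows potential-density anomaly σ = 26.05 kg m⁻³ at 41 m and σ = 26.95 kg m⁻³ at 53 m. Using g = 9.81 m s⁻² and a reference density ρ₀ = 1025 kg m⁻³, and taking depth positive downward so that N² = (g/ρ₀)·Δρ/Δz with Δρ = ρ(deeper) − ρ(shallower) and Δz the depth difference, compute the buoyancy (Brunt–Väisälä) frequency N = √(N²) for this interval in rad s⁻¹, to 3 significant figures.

Δρ = 1026.95 − 1026.05 = 0.90 kg m⁻³ over Δz = 53 − 41 = 12 m.
N² = (9.81/1025) × (0.90/12) = 7.1780 × 10⁻⁴ s⁻².
N = √(7.1780 × 10⁻⁴) = 0.026792 rad s⁻¹ ≈ 0.0268 rad s⁻¹.

0.0268 rad s⁻¹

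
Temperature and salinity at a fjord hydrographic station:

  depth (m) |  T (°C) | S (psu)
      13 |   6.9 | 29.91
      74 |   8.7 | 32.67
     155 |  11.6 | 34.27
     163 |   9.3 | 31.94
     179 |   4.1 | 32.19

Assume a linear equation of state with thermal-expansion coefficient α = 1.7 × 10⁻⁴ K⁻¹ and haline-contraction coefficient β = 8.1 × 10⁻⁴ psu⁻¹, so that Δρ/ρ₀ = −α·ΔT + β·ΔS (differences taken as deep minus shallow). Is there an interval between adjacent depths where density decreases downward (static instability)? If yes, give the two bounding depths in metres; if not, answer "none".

155–163 m

Evaluate Δρ/ρ₀ = −αΔT + βΔS across each adjacent pair:
  13–74 m: −αΔT+βΔS = −(1.7 × 10⁻⁴)(+1.8)+(8.1 × 10⁻⁴)(+2.76) = 1.9 × 10⁻³ → stable
  74–155 m: −αΔT+βΔS = −(1.7 × 10⁻⁴)(+2.9)+(8.1 × 10⁻⁴)(+1.60) = 8.0 × 10⁻⁴ → stable
  155–163 m: −αΔT+βΔS = −(1.7 × 10⁻⁴)(-2.3)+(8.1 × 10⁻⁴)(-2.33) = -1.5 × 10⁻³ → UNSTABLE
  163–179 m: −αΔT+βΔS = −(1.7 × 10⁻⁴)(-5.2)+(8.1 × 10⁻⁴)(+0.25) = 1.1 × 10⁻³ → stable
The 155–163 m interval has Δρ < 0: lighter water underlies denser water.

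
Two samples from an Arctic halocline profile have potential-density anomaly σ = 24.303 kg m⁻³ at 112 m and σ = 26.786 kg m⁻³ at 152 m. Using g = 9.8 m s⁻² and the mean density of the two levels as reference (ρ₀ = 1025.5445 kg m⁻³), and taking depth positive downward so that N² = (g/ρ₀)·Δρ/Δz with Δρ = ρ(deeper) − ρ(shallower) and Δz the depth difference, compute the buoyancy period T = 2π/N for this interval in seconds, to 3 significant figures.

Δρ = 1026.786 − 1024.303 = 2.483 kg m⁻³ over Δz = 152 − 112 = 40 m.
N² = (9.8/1025.5445) × (2.483/40) = 5.9318 × 10⁻⁴ s⁻².
N = √(5.9318 × 10⁻⁴) = 0.024355 rad s⁻¹, so T = 2π/N = 257.98 s ≈ 258 s.

258 s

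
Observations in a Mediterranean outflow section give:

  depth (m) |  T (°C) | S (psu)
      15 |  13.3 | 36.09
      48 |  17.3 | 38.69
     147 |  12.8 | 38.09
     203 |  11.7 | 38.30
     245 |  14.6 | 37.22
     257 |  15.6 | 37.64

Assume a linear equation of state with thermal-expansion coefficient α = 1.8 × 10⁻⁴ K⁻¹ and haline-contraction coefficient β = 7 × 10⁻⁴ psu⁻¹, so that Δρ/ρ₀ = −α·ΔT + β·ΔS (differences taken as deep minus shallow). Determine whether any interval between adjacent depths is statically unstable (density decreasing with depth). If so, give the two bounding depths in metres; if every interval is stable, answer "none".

203–245 m

Evaluate Δρ/ρ₀ = −αΔT + βΔS across each adjacent pair:
  15–48 m: −αΔT+βΔS = −(1.8 × 10⁻⁴)(+4.0)+(7 × 10⁻⁴)(+2.60) = 1.1 × 10⁻³ → stable
  48–147 m: −αΔT+βΔS = −(1.8 × 10⁻⁴)(-4.5)+(7 × 10⁻⁴)(-0.60) = 3.9 × 10⁻⁴ → stable
  147–203 m: −αΔT+βΔS = −(1.8 × 10⁻⁴)(-1.1)+(7 × 10⁻⁴)(+0.21) = 3.5 × 10⁻⁴ → stable
  203–245 m: −αΔT+βΔS = −(1.8 × 10⁻⁴)(+2.9)+(7 × 10⁻⁴)(-1.08) = -1.3 × 10⁻³ → UNSTABLE
  245–257 m: −αΔT+βΔS = −(1.8 × 10⁻⁴)(+1.0)+(7 × 10⁻⁴)(+0.42) = 1.1 × 10⁻⁴ → stable
The 203–245 m interval has Δρ < 0: lighter water underlies denser water.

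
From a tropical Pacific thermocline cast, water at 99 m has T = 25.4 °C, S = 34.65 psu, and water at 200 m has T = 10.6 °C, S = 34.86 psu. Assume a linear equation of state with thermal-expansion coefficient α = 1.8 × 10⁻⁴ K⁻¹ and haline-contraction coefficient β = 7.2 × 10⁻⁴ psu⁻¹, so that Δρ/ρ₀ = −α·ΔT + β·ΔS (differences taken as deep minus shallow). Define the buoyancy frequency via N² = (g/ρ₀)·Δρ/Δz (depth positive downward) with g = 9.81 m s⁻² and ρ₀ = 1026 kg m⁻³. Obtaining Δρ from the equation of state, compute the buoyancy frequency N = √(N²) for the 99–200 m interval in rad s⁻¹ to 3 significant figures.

0.0165 rad s⁻¹

ΔT = -14.8 K, ΔS = +0.21 psu (deep − shallow).
Δρ/ρ₀ = −αΔT + βΔS = 2.664 × 10⁻³ + 1.512 × 10⁻⁴ = 2.8152 × 10⁻³, so Δρ ≈ 2.888 kg m⁻³.
N² = (g/ρ₀)·Δρ/Δz = g·(Δρ/ρ₀)/Δz = 9.81 × 2.8152 × 10⁻³ / 101 = 2.7344 × 10⁻⁴ s⁻².
N = √(2.7344 × 10⁻⁴) = 0.016536 rad s⁻¹ ≈ 0.0165 rad s⁻¹.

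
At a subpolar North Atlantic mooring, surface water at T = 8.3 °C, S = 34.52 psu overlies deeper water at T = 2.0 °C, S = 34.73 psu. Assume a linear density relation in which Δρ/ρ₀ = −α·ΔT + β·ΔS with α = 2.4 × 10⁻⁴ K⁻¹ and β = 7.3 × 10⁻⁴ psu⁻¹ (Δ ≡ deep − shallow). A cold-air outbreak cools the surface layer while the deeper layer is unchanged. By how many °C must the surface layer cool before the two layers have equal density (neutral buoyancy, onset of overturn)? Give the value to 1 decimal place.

Neutral buoyancy requires Δρ = 0, i.e. −α(T_deep − T_surf′) + β(S_deep − S_surf) = 0.
T_surf′ = T_deep − (β/α)·ΔS = 2.0 − (7.3 × 10⁻⁴/2.4 × 10⁻⁴)·(+0.21) = 1.361 °C.
Cooling required: 8.3 − (1.361) = 6.939 °C.

6.9 °C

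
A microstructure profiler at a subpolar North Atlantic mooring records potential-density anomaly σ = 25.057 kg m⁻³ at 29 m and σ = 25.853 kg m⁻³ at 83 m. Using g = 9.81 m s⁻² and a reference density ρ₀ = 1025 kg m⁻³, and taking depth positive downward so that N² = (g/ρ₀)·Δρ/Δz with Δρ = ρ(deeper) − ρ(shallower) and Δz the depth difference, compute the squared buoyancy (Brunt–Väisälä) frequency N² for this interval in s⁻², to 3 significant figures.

Δρ = 1025.853 − 1025.057 = 0.796 kg m⁻³ over Δz = 83 − 29 = 54 m.
N² = (9.81/1025) × (0.796/54) = 1.4108 × 10⁻⁴ s⁻² ≈ 1.41 × 10⁻⁴ s⁻².

1.41 × 10⁻⁴ s⁻²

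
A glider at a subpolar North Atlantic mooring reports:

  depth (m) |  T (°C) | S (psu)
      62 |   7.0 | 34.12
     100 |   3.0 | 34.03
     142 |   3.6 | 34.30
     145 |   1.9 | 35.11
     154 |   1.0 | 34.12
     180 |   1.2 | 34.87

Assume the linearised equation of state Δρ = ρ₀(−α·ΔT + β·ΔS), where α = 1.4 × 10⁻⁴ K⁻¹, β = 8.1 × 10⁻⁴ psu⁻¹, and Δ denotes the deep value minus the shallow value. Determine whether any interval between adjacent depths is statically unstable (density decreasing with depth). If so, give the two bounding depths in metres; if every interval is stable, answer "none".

145–154 m

Evaluate Δρ/ρ₀ = −αΔT + βΔS across each adjacent pair:
  62–100 m: −αΔT+βΔS = −(1.4 × 10⁻⁴)(-4.0)+(8.1 × 10⁻⁴)(-0.09) = 4.9 × 10⁻⁴ → stable
  100–142 m: −αΔT+βΔS = −(1.4 × 10⁻⁴)(+0.6)+(8.1 × 10⁻⁴)(+0.27) = 1.3 × 10⁻⁴ → stable
  142–145 m: −αΔT+βΔS = −(1.4 × 10⁻⁴)(-1.7)+(8.1 × 10⁻⁴)(+0.81) = 8.9 × 10⁻⁴ → stable
  145–154 m: −αΔT+βΔS = −(1.4 × 10⁻⁴)(-0.9)+(8.1 × 10⁻⁴)(-0.99) = -6.8 × 10⁻⁴ → UNSTABLE
  154–180 m: −αΔT+βΔS = −(1.4 × 10⁻⁴)(+0.2)+(8.1 × 10⁻⁴)(+0.75) = 5.8 × 10⁻⁴ → stable
The 145–154 m interval has Δρ < 0: lighter water underlies denser water.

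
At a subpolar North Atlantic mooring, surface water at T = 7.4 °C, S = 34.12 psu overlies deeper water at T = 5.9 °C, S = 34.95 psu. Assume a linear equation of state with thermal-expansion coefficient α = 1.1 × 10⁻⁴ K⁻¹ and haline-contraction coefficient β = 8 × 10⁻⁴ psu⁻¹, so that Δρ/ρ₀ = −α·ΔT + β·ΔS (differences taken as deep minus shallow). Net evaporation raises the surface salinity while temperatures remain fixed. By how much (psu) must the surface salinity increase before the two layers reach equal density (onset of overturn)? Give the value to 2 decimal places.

Neutral buoyancy requires −α(T_deep − T_surf) + β(S_deep − S_surf′) = 0.
S_surf′ = S_deep − (α/β)·ΔT = 34.95 − (1.1 × 10⁻⁴/8 × 10⁻⁴)·(-1.5) = 35.1562 psu.
Increase required: 35.1562 − 34.12 = 1.0362 psu.

1.04 psu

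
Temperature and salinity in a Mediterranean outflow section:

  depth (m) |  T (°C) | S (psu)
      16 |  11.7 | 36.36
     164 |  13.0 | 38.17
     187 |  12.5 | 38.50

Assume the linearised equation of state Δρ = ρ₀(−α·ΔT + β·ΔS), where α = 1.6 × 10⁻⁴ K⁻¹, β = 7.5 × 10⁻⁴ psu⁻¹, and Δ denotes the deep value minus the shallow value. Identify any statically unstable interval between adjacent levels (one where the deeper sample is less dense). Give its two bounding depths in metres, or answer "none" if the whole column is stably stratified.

none

Evaluate Δρ/ρ₀ = −αΔT + βΔS across each adjacent pair:
  16–164 m: −αΔT+βΔS = −(1.6 × 10⁻⁴)(+1.3)+(7.5 × 10⁻⁴)(+1.81) = 1.1 × 10⁻³ → stable
  164–187 m: −αΔT+βΔS = −(1.6 × 10⁻⁴)(-0.5)+(7.5 × 10⁻⁴)(+0.33) = 3.3 × 10⁻⁴ → stable
Every interval has Δρ > 0: the column is stably stratified throughout.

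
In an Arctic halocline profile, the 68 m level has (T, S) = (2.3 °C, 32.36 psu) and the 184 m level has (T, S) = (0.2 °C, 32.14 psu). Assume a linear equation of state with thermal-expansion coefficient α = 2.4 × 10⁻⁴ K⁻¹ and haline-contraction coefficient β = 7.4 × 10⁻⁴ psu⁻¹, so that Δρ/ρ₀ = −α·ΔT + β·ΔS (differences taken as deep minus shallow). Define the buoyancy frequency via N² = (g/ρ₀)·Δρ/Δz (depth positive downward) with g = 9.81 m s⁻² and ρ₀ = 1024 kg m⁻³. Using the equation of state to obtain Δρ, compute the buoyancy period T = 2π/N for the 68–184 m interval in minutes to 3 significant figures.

ΔT = -2.1 K, ΔS = -0.22 psu (deep − shallow).
Δρ/ρ₀ = −αΔT + βΔS = 5.04 × 10⁻⁴ − 1.628 × 10⁻⁴ = 3.412 × 10⁻⁴, so Δρ ≈ 0.3494 kg m⁻³.
N² = (g/ρ₀)·Δρ/Δz = g·(Δρ/ρ₀)/Δz = 9.81 × 3.412 × 10⁻⁴ / 116 = 2.8855 × 10⁻⁵ s⁻².
N = √(2.8855 × 10⁻⁵) = 5.3717 × 10⁻³ rad s⁻¹ → T = 2π/N = 1.1697 × 10³ s = 19.495 min ≈ 19.5 min.

19.5 min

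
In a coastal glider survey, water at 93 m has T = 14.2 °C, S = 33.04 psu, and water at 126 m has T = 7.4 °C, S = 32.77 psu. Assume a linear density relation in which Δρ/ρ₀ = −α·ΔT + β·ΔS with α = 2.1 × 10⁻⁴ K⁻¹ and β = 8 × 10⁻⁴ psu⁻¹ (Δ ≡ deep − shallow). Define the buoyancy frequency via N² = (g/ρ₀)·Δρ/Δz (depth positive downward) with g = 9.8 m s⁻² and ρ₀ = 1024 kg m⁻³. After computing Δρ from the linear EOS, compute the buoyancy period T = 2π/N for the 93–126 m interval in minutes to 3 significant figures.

ΔT = -6.8 K, ΔS = -0.27 psu (deep − shallow).
Δρ/ρ₀ = −αΔT + βΔS = 1.428 × 10⁻³ − 2.16 × 10⁻⁴ = 1.212 × 10⁻³, so Δρ ≈ 1.241 kg m⁻³.
N² = (g/ρ₀)·Δρ/Δz = g·(Δρ/ρ₀)/Δz = 9.8 × 1.212 × 10⁻³ / 33 = 3.5993 × 10⁻⁴ s⁻².
N = √(3.5993 × 10⁻⁴) = 0.018972 rad s⁻¹ → T = 2π/N = 331.18 s = 5.5197 min ≈ 5.52 min.

5.52 min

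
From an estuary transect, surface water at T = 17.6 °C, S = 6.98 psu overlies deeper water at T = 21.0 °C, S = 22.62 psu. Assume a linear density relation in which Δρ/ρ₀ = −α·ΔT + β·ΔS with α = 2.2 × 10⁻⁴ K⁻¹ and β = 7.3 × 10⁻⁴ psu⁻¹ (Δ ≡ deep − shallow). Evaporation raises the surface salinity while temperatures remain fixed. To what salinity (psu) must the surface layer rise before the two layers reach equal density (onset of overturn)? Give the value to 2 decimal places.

Neutral buoyancy requires −α(T_deep − T_surf) + β(S_deep − S_surf′) = 0.
S_surf′ = S_deep − (α/β)·ΔT = 22.62 − (2.2 × 10⁻⁴/7.3 × 10⁻⁴)·(+3.4) = 21.5953 psu.
Increase required: 21.5953 − 6.98 = 14.6153 psu.

21.60 psu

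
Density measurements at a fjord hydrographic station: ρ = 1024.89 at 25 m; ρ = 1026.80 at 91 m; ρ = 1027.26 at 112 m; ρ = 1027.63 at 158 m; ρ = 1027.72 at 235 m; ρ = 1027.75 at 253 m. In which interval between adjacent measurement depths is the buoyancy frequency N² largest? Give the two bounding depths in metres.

25–91 m

Compute the density gradient over each adjacent pair:
  25–91 m: Δρ/Δz = 1.91/66 = 0.029 kg m⁻⁴
  91–112 m: Δρ/Δz = 0.46/21 = 0.022 kg m⁻⁴
  112–158 m: Δρ/Δz = 0.37/46 = 8.0 × 10⁻³ kg m⁻⁴
  158–235 m: Δρ/Δz = 0.09/77 = 1.2 × 10⁻³ kg m⁻⁴
  235–253 m: Δρ/Δz = 0.03/18 = 1.7 × 10⁻³ kg m⁻⁴
The largest gradient is in the 25–91 m interval — the pycnocline.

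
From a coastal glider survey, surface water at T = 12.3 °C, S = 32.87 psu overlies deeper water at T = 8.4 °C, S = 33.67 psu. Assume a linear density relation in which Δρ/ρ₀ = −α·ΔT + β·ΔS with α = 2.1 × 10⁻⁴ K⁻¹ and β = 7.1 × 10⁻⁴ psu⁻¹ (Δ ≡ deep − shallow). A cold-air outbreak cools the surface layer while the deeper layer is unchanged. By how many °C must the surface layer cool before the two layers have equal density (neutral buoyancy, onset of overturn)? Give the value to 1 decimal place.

Neutral buoyancy requires Δρ = 0, i.e. −α(T_deep − T_surf′) + β(S_deep − S_surf) = 0.
T_surf′ = T_deep − (β/α)·ΔS = 8.4 − (7.1 × 10⁻⁴/2.1 × 10⁻⁴)·(+0.80) = 5.695 °C.
Cooling required: 12.3 − (5.695) = 6.605 °C.

6.6 °C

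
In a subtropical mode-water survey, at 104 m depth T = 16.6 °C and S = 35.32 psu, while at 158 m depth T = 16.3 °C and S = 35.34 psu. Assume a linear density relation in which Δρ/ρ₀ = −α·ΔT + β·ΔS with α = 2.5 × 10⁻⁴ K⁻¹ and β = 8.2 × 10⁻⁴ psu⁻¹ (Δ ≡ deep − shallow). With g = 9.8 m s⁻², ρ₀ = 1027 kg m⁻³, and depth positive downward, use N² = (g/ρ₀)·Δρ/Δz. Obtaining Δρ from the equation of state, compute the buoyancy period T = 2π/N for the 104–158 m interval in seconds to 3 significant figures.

ΔT = -0.3 K, ΔS = +0.02 psu (deep − shallow).
Δρ/ρ₀ = −αΔT + βΔS = 7.50 × 10⁻⁵ + 1.64 × 10⁻⁵ = 9.14 × 10⁻⁵, so Δρ ≈ 0.09387 kg m⁻³.
N² = (g/ρ₀)·Δρ/Δz = g·(Δρ/ρ₀)/Δz = 9.8 × 9.14 × 10⁻⁵ / 54 = 1.6587 × 10⁻⁵ s⁻².
N = √(1.6587 × 10⁻⁵) = 4.0727 × 10⁻³ rad s⁻¹ → T = 2π/N = 1.5428 × 10³ s ≈ 1.54 × 10³ s.

1.54 × 10³ s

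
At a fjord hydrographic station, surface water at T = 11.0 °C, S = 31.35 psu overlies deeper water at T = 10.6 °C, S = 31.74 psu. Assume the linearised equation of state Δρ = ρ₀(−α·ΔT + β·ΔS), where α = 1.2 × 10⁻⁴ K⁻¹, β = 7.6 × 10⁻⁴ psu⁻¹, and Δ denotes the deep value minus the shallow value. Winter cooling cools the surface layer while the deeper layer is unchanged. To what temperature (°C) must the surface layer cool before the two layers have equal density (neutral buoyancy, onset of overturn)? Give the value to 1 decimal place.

8.1 °C

Neutral buoyancy requires Δρ = 0, i.e. −α(T_deep − T_surf′) + β(S_deep − S_surf) = 0.
T_surf′ = T_deep − (β/α)·ΔS = 10.6 − (7.6 × 10⁻⁴/1.2 × 10⁻⁴)·(+0.39) = 8.130 °C.
Cooling required: 11.0 − (8.130) = 2.870 °C.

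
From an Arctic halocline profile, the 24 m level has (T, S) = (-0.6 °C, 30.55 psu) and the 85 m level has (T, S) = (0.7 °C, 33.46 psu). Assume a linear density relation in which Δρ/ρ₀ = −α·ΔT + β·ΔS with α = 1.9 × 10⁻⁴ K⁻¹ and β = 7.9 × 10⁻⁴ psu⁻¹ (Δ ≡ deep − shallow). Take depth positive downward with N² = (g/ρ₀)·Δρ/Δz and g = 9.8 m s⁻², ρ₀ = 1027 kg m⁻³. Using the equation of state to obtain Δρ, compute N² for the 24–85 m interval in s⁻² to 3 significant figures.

ΔT = +1.3 K, ΔS = +2.91 psu (deep − shallow).
Δρ/ρ₀ = −αΔT + βΔS = -2.47 × 10⁻⁴ + 2.2989 × 10⁻³ = 2.0519 × 10⁻³, so Δρ ≈ 2.107 kg m⁻³.
N² = (g/ρ₀)·Δρ/Δz = g·(Δρ/ρ₀)/Δz = 9.8 × 2.0519 × 10⁻³ / 61 = 3.2965 × 10⁻⁴ s⁻² ≈ 3.30 × 10⁻⁴ s⁻².

3.30 × 10⁻⁴ s⁻²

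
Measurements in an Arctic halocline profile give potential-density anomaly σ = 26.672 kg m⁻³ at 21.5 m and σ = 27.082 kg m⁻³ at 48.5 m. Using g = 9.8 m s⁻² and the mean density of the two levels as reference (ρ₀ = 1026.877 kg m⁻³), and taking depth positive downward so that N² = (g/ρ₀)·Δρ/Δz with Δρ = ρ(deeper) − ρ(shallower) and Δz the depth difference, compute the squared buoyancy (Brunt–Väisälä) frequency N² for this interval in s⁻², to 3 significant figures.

Δρ = 1027.082 − 1026.672 = 0.410 kg m⁻³ over Δz = 48.5 − 21.5 = 27 m.
N² = (9.8/1026.877) × (0.410/27) = 1.4492 × 10⁻⁴ s⁻² ≈ 1.45 × 10⁻⁴ s⁻².

1.45 × 10⁻⁴ s⁻²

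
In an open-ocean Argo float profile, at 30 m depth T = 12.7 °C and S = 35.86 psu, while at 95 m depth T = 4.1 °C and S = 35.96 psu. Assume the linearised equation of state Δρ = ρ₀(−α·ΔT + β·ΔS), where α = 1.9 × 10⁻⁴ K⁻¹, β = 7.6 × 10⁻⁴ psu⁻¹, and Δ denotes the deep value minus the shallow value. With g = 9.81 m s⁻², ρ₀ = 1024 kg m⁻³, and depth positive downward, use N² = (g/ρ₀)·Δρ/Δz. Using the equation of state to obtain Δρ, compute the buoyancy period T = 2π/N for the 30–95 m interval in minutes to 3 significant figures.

ΔT = -8.6 K, ΔS = +0.10 psu (deep − shallow).
Δρ/ρ₀ = −αΔT + βΔS = 1.634 × 10⁻³ + 7.60 × 10⁻⁵ = 1.71 × 10⁻³, so Δρ ≈ 1.751 kg m⁻³.
N² = (g/ρ₀)·Δρ/Δz = g·(Δρ/ρ₀)/Δz = 9.81 × 1.71 × 10⁻³ / 65 = 2.5808 × 10⁻⁴ s⁻².
N = √(2.5808 × 10⁻⁴) = 0.016065 rad s⁻¹ → T = 2π/N = 391.11 s = 6.5185 min ≈ 6.52 min.

6.52 min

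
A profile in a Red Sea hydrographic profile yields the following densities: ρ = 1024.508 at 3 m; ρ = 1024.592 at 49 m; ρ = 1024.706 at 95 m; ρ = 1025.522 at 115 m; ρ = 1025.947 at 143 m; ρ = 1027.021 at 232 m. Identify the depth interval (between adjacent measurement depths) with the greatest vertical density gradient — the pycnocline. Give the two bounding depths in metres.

95–115 m

Compute the density gradient over each adjacent pair:
  3–49 m: Δρ/Δz = 0.084/46 = 1.8 × 10⁻³ kg m⁻⁴
  49–95 m: Δρ/Δz = 0.114/46 = 2.5 × 10⁻³ kg m⁻⁴
  95–115 m: Δρ/Δz = 0.816/20 = 0.041 kg m⁻⁴
  115–143 m: Δρ/Δz = 0.425/28 = 0.015 kg m⁻⁴
  143–232 m: Δρ/Δz = 1.074/89 = 0.012 kg m⁻⁴
The largest gradient is in the 95–115 m interval — the pycnocline.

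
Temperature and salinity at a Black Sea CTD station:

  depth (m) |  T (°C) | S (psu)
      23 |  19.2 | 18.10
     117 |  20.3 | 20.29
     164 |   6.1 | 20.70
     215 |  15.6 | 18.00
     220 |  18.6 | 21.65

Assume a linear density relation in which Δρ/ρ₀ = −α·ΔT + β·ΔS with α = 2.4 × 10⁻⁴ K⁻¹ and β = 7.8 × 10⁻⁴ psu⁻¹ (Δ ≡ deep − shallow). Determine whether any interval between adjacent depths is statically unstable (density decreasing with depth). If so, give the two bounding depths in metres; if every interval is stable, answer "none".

164–215 m

Evaluate Δρ/ρ₀ = −αΔT + βΔS across each adjacent pair:
  23–117 m: −αΔT+βΔS = −(2.4 × 10⁻⁴)(+1.1)+(7.8 × 10⁻⁴)(+2.19) = 1.4 × 10⁻³ → stable
  117–164 m: −αΔT+βΔS = −(2.4 × 10⁻⁴)(-14.2)+(7.8 × 10⁻⁴)(+0.41) = 3.7 × 10⁻³ → stable
  164–215 m: −αΔT+βΔS = −(2.4 × 10⁻⁴)(+9.5)+(7.8 × 10⁻⁴)(-2.70) = -4.4 × 10⁻³ → UNSTABLE
  215–220 m: −αΔT+βΔS = −(2.4 × 10⁻⁴)(+3.0)+(7.8 × 10⁻⁴)(+3.65) = 2.1 × 10⁻³ → stable
The 164–215 m interval has Δρ < 0: lighter water underlies denser water.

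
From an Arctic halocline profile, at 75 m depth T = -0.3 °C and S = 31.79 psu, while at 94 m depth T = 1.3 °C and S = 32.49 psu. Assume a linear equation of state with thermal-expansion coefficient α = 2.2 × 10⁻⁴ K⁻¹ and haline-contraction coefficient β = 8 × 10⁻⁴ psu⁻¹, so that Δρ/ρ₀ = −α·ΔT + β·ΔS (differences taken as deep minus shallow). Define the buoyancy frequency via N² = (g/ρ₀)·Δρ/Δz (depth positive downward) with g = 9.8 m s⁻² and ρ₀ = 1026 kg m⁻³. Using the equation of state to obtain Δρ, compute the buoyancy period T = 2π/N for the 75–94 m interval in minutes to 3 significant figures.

10.1 min

ΔT = +1.6 K, ΔS = +0.70 psu (deep − shallow).
Δρ/ρ₀ = −αΔT + βΔS = -3.52 × 10⁻⁴ + 5.60 × 10⁻⁴ = 2.08 × 10⁻⁴, so Δρ ≈ 0.2134 kg m⁻³.
N² = (g/ρ₀)·Δρ/Δz = g·(Δρ/ρ₀)/Δz = 9.8 × 2.08 × 10⁻⁴ / 19 = 1.0728 × 10⁻⁴ s⁻².
N = √(1.0728 × 10⁻⁴) = 0.010358 rad s⁻¹ → T = 2π/N = 606.60 s = 10.110 min ≈ 10.1 min.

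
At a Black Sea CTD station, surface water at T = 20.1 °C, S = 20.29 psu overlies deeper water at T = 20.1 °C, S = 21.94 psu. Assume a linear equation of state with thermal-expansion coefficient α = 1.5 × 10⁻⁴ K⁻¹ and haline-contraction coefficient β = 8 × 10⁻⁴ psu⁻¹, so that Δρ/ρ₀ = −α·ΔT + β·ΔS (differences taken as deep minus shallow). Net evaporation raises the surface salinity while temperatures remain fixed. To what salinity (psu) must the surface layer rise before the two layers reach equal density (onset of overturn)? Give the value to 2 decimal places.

21.94 psu

Neutral buoyancy requires −α(T_deep − T_surf) + β(S_deep − S_surf′) = 0.
S_surf′ = S_deep − (α/β)·ΔT = 21.94 − (1.5 × 10⁻⁴/8 × 10⁻⁴)·(+0.0) = 21.9400 psu.
Increase required: 21.9400 − 20.29 = 1.6500 psu.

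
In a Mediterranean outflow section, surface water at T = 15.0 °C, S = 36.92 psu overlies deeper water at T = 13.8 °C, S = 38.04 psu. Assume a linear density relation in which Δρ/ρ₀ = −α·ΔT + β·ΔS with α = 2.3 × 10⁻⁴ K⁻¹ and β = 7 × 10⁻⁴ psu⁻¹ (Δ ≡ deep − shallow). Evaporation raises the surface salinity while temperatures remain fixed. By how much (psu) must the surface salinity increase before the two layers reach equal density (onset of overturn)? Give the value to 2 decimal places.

1.51 psu

Neutral buoyancy requires −α(T_deep − T_surf) + β(S_deep − S_surf′) = 0.
S_surf′ = S_deep − (α/β)·ΔT = 38.04 − (2.3 × 10⁻⁴/7 × 10⁻⁴)·(-1.2) = 38.4343 psu.
Increase required: 38.4343 − 36.92 = 1.5143 psu.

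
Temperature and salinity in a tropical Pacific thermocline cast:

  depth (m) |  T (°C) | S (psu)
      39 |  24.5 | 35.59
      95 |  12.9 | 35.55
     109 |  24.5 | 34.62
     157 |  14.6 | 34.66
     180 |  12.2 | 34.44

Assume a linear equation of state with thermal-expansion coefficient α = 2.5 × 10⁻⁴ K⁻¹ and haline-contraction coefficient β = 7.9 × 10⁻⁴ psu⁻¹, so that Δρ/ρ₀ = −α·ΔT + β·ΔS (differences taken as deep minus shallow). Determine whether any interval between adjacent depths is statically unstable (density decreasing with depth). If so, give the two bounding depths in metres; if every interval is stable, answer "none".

Evaluate Δρ/ρ₀ = −αΔT + βΔS across each adjacent pair:
  39–95 m: −αΔT+βΔS = −(2.5 × 10⁻⁴)(-11.6)+(7.9 × 10⁻⁴)(-0.04) = 2.9 × 10⁻³ → stable
  95–109 m: −αΔT+βΔS = −(2.5 × 10⁻⁴)(+11.6)+(7.9 × 10⁻⁴)(-0.93) = -3.6 × 10⁻³ → UNSTABLE
  109–157 m: −αΔT+βΔS = −(2.5 × 10⁻⁴)(-9.9)+(7.9 × 10⁻⁴)(+0.04) = 2.5 × 10⁻³ → stable
  157–180 m: −αΔT+βΔS = −(2.5 × 10⁻⁴)(-2.4)+(7.9 × 10⁻⁴)(-0.22) = 4.3 × 10⁻⁴ → stable
The 95–109 m interval has Δρ < 0: lighter water underlies denser water.

95–109 m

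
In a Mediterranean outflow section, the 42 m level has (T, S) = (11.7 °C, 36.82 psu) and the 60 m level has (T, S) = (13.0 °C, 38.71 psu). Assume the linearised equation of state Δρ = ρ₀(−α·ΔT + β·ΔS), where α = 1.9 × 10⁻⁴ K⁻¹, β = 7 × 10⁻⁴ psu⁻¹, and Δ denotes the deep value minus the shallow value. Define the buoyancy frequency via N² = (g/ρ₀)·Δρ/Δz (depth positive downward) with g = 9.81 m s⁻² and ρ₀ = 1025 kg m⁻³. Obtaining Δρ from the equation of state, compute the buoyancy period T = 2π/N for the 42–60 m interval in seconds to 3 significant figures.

259 s

ΔT = +1.3 K, ΔS = +1.89 psu (deep − shallow).
Δρ/ρ₀ = −αΔT + βΔS = -2.47 × 10⁻⁴ + 1.323 × 10⁻³ = 1.076 × 10⁻³, so Δρ ≈ 1.103 kg m⁻³.
N² = (g/ρ₀)·Δρ/Δz = g·(Δρ/ρ₀)/Δz = 9.81 × 1.076 × 10⁻³ / 18 = 5.8642 × 10⁻⁴ s⁻².
N = √(5.8642 × 10⁻⁴) = 0.024216 rad s⁻¹ → T = 2π/N = 259.46 s ≈ 259 s.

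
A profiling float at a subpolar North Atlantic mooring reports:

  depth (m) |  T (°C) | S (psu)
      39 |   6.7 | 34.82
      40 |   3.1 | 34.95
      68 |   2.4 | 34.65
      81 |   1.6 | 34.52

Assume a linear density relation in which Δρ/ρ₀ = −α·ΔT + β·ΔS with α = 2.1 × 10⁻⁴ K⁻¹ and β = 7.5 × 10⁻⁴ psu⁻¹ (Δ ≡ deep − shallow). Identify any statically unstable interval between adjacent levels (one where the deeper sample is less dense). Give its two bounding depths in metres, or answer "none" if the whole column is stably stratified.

40–68 m

Evaluate Δρ/ρ₀ = −αΔT + βΔS across each adjacent pair:
  39–40 m: −αΔT+βΔS = −(2.1 × 10⁻⁴)(-3.6)+(7.5 × 10⁻⁴)(+0.13) = 8.5 × 10⁻⁴ → stable
  40–68 m: −αΔT+βΔS = −(2.1 × 10⁻⁴)(-0.7)+(7.5 × 10⁻⁴)(-0.30) = -7.8 × 10⁻⁵ → UNSTABLE
  68–81 m: −αΔT+βΔS = −(2.1 × 10⁻⁴)(-0.8)+(7.5 × 10⁻⁴)(-0.13) = 7.1 × 10⁻⁵ → stable
The 40–68 m interval has Δρ < 0: lighter water underlies denser water.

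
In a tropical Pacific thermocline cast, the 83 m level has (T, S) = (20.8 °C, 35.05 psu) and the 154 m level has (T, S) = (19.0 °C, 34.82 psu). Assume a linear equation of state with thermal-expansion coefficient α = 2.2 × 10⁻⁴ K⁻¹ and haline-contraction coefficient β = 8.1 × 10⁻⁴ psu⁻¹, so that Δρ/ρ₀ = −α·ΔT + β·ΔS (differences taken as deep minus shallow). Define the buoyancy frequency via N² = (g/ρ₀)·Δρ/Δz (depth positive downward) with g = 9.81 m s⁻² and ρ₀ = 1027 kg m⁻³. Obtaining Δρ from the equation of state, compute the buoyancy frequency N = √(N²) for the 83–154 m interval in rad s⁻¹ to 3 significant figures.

ΔT = -1.8 K, ΔS = -0.23 psu (deep − shallow).
Δρ/ρ₀ = −αΔT + βΔS = 3.96 × 10⁻⁴ − 1.863 × 10⁻⁴ = 2.097 × 10⁻⁴, so Δρ ≈ 0.2154 kg m⁻³.
N² = (g/ρ₀)·Δρ/Δz = g·(Δρ/ρ₀)/Δz = 9.81 × 2.097 × 10⁻⁴ / 71 = 2.8974 × 10⁻⁵ s⁻².
N = √(2.8974 × 10⁻⁵) = 5.3828 × 10⁻³ rad s⁻¹ ≈ 5.38 × 10⁻³ rad s⁻¹.

5.38 × 10⁻³ rad s⁻¹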